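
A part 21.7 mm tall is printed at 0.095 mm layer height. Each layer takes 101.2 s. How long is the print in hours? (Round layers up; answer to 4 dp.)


Layers = ceil(21.7/0.095) = 229
t = 229 * 101.2 / 3600 = 6.4374 hrs


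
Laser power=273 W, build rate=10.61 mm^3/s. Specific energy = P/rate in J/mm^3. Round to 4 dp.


SE = 273 / 10.61 = 25.7304 J/mm^3


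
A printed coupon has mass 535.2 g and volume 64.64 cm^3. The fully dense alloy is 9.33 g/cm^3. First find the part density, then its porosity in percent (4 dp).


rho_part = 535.2 / 64.64 = 8.27970297 g/cm^3
Porosity = (1 - 8.27970297/9.33)*100 = 11.2572 %


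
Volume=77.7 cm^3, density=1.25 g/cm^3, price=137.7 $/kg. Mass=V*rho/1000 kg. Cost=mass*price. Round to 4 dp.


Mass = 77.7*1.25/1000 = 0.097125 kg
Cost = 0.097125 * 137.7 = 13.3741 $


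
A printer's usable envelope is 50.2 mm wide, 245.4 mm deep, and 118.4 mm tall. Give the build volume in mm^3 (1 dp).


V = 50.2 * 245.4 * 118.4 = 1458579.1 mm^3


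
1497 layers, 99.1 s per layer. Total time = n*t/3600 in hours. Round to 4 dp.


t = 1497 * 99.1 / 3600 = 41.2091 hrs


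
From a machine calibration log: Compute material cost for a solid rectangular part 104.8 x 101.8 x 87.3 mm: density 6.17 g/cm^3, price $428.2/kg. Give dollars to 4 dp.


V = 104.8 * 101.8 * 87.3 = 931372.272 mm^3 = 931.372272 cm^3
Mass = 931.372272 * 6.17 / 1000 = 5.74656692 kg
Cost = 5.74656692 * 428.2 = 2460.68 $


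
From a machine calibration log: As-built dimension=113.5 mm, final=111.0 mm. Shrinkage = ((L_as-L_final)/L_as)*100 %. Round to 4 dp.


Shrinkage = ((113.5-111.0)/113.5)*100 = 2.2026 %


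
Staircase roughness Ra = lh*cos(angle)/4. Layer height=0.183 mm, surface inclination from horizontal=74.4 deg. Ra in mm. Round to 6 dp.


Ra = 0.183 * cos(74.4) / 4 = 0.012303 mm


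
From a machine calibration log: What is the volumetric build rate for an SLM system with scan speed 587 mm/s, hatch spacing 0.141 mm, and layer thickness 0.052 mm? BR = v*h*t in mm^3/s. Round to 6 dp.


Rate = 587 * 0.141 * 0.052 = 4.303884 mm^3/s


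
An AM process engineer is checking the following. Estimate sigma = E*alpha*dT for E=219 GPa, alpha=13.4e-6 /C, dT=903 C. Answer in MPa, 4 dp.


sigma = 219*1000 * 13.4e-6 * 903 = 2649.9438 MPa


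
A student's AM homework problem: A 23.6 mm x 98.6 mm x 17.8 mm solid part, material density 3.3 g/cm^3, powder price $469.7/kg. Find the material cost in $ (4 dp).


V = 23.6 * 98.6 * 17.8 = 41419.888 mm^3 = 41.419888 cm^3
Mass = 41.419888 * 3.3 / 1000 = 0.13668563 kg
Cost = 0.13668563 * 469.7 = 64.2012 $


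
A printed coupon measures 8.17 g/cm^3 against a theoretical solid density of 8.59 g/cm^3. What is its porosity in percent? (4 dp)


Porosity = (1-8.17/8.59)*100 = 4.8894 %


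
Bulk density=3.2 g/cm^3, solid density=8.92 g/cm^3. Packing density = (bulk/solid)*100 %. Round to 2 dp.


Packing = (3.2/8.92)*100 = 35.87 %


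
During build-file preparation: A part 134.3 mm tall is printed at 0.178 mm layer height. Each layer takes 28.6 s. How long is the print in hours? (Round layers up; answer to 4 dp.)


Layers = ceil(134.3/0.178) = 755
t = 755 * 28.6 / 3600 = 5.9981 hrs


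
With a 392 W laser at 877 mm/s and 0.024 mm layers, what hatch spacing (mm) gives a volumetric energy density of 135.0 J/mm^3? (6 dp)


h = 392 / (135.0*877*0.024) = 0.137956 mm


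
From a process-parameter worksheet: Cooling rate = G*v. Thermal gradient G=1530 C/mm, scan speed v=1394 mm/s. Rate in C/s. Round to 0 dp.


CR = 1530 * 1394 = 2132820 C/s


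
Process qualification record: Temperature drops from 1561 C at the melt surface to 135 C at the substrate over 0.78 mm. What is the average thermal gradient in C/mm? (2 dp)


G = (1561-135)/0.78 = 1828.21 C/mm


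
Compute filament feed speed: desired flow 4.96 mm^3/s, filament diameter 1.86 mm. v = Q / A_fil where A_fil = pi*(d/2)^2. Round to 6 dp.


A = pi*(1.86/2)^2 = 2.717163
v = 4.96 / 2.717163 = 1.825433 mm/s


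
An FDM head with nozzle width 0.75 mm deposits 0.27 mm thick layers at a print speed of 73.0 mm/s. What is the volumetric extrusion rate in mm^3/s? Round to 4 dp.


Rate = 0.75 * 0.27 * 73.0 = 14.7825 mm^3/s


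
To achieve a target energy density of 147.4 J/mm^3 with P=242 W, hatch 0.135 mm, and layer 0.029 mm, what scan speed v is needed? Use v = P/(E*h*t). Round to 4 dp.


v = 242 / (147.4*0.135*0.029) = 419.3591 mm/s


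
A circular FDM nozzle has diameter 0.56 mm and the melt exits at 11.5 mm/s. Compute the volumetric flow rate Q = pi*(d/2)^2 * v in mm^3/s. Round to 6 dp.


A = pi*(0.56/2)^2 = 0.24630086 mm^2
Q = 0.24630086 * 11.5 = 2.83246 mm^3/s


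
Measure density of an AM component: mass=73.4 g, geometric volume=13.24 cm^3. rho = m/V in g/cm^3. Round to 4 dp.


rho = 73.4 / 13.24 = 5.5438 g/cm^3


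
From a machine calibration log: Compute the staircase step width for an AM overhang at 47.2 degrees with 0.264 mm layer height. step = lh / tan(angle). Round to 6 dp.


step = 0.264 / tan(47.2) = 0.244467 mm


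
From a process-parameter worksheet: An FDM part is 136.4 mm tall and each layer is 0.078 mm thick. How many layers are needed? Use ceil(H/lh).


Layers = ceil(136.4/0.078) = 1749


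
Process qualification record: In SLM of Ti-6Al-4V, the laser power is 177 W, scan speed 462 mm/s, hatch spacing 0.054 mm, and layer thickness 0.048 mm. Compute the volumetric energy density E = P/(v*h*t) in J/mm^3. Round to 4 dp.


E = 177 / (462*0.054*0.048) = 147.8074 J/mm^3


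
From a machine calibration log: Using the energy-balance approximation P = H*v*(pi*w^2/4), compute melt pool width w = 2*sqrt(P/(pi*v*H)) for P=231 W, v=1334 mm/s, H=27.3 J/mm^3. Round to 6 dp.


w = 2*sqrt(231/(pi*1334*27.3)) = 0.089867 mm


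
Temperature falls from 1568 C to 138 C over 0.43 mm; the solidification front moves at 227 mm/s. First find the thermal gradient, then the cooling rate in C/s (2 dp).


G = (1568-138)/0.43 = 3325.58139535 C/mm
CR = 3325.58139535 * 227 = 754906.98 C/s


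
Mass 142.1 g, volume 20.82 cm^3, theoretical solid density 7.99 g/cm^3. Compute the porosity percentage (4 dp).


rho_part = 142.1 / 20.82 = 6.82516811 g/cm^3
Porosity = (1 - 6.82516811/7.99)*100 = 14.5786 %


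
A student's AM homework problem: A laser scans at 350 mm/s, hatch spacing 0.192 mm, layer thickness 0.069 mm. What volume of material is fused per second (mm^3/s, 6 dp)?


Rate = 350 * 0.192 * 0.069 = 4.6368 mm^3/s


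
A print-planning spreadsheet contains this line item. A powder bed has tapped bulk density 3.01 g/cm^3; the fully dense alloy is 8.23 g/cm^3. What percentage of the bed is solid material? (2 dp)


Packing = (3.01/8.23)*100 = 36.57 %


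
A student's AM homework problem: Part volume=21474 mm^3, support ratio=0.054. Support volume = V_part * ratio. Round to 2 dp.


V_support = 21474 * 0.054 = 1159.6 mm^3


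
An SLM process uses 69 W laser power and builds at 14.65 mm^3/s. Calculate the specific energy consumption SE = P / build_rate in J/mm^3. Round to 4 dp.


SE = 69 / 14.65 = 4.7099 J/mm^3


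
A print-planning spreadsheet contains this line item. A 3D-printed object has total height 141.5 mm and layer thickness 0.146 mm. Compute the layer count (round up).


Layers = ceil(141.5/0.146) = 970


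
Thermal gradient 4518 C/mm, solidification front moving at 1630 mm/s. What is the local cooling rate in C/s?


CR = 4518 * 1630 = 7364340 C/s


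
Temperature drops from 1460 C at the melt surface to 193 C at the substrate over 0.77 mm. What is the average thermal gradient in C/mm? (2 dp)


G = (1460-193)/0.77 = 1645.45 C/mm


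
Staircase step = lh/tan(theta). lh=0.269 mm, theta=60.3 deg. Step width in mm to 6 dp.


step = 0.269 / tan(60.3) = 0.153435 mm


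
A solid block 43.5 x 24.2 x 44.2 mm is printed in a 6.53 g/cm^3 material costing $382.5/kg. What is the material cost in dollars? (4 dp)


V = 43.5 * 24.2 * 44.2 = 46529.34 mm^3 = 46.52934 cm^3
Mass = 46.52934 * 6.53 / 1000 = 0.30383659 kg
Cost = 0.30383659 * 382.5 = 116.2175 $


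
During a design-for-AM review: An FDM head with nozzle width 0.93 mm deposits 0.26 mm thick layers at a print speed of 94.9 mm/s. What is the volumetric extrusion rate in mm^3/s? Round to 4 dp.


Rate = 0.93 * 0.26 * 94.9 = 22.9468 mm^3/s


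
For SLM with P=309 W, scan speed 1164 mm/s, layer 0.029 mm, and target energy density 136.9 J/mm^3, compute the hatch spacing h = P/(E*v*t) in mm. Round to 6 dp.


h = 309 / (136.9*1164*0.029) = 0.066866 mm


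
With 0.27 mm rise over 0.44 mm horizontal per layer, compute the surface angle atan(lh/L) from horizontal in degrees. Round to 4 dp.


angle = atan(0.27/0.44) = 31.5348 degrees


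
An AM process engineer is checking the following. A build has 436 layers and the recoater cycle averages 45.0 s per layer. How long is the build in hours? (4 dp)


t = 436 * 45.0 / 3600 = 5.45 hrs


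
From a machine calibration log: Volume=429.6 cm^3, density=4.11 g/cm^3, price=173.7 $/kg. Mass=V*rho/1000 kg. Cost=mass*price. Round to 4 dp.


Mass = 429.6*4.11/1000 = 1.765656 kg
Cost = 1.765656 * 173.7 = 306.6944 $


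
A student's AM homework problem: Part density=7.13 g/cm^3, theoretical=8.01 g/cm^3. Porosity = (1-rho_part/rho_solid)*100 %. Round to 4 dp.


Porosity = (1-7.13/8.01)*100 = 10.9863 %


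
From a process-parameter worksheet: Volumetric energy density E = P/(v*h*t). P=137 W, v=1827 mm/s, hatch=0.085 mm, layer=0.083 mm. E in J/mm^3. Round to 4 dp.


E = 137 / (1827*0.085*0.083) = 10.6288 J/mm^3


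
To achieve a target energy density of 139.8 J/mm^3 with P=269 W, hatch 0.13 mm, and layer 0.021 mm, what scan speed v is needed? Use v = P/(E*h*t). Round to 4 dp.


v = 269 / (139.8*0.13*0.021) = 704.8269 mm/s


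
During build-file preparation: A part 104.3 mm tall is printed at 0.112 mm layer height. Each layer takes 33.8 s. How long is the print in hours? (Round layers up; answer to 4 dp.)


Layers = ceil(104.3/0.112) = 932
t = 932 * 33.8 / 3600 = 8.7504 hrs


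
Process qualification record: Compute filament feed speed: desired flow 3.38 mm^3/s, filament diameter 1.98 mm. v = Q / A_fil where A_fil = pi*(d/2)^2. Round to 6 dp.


A = pi*(1.98/2)^2 = 3.079075
v = 3.38 / 3.079075 = 1.097732 mm/s


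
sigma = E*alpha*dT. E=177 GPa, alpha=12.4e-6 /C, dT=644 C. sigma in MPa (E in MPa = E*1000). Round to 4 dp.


sigma = 177*1000 * 12.4e-6 * 644 = 1413.4512 MPa


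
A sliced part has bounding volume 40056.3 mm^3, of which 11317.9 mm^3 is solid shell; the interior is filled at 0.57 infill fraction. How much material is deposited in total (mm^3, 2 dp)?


V_infill = (40056.3 - 11317.9) * 0.57 = 16380.89
V_total = 11317.9 + 16380.89 = 27698.79 mm^3


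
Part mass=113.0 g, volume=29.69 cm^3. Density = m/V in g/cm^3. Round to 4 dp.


rho = 113.0 / 29.69 = 3.806 g/cm^3


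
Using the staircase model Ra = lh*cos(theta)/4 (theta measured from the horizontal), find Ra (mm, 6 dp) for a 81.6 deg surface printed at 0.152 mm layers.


Ra = 0.152 * cos(81.6) / 4 = 0.005551 mm


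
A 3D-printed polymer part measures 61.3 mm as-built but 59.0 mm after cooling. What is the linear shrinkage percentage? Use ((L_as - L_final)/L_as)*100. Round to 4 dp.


Shrinkage = ((61.3-59.0)/61.3)*100 = 3.752 %


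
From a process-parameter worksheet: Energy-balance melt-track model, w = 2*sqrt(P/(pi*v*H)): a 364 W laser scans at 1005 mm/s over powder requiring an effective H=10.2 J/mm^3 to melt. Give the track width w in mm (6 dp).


w = 2*sqrt(364/(pi*1005*10.2)) = 0.212629 mm


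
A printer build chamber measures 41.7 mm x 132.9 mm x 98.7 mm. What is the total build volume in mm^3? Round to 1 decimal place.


V = 41.7 * 132.9 * 98.7 = 546988.5 mm^3


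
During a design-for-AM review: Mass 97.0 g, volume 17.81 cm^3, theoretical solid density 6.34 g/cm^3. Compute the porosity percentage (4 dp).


rho_part = 97.0 / 17.81 = 5.44637844 g/cm^3
Porosity = (1 - 5.44637844/6.34)*100 = 14.095 %


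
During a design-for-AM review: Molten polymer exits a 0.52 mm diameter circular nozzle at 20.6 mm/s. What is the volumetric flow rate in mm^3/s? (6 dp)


A = pi*(0.52/2)^2 = 0.21237166 mm^2
Q = 0.21237166 * 20.6 = 4.374856 mm^3/s


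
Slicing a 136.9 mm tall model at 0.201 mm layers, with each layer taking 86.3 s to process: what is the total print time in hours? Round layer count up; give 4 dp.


Layers = ceil(136.9/0.201) = 682
t = 682 * 86.3 / 3600 = 16.3491 hrs


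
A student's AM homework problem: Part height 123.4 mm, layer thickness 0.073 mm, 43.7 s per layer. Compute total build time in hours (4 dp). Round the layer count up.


Layers = ceil(123.4/0.073) = 1691
t = 1691 * 43.7 / 3600 = 20.5269 hrs


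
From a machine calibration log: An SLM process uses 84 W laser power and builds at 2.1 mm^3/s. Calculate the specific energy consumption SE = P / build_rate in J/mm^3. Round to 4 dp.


SE = 84 / 2.1 = 40.0 J/mm^3


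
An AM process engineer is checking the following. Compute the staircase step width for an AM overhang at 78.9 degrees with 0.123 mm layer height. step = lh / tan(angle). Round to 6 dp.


step = 0.123 / tan(78.9) = 0.024132 mm


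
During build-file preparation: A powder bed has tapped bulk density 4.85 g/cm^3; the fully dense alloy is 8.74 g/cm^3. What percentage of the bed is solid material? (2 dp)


Packing = (4.85/8.74)*100 = 55.49 %


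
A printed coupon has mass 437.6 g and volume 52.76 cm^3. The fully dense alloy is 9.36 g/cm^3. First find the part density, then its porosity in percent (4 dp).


rho_part = 437.6 / 52.76 = 8.29416224 g/cm^3
Porosity = (1 - 8.29416224/9.36)*100 = 11.3872 %


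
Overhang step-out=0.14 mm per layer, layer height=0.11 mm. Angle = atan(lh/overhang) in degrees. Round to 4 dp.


angle = atan(0.11/0.14) = 38.1572 degrees


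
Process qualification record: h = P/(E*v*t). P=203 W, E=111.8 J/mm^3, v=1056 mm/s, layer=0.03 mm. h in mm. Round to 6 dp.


h = 203 / (111.8*1056*0.03) = 0.057315 mm


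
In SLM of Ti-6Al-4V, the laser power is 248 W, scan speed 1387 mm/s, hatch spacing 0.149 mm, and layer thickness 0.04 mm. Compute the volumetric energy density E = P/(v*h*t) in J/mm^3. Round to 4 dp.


E = 248 / (1387*0.149*0.04) = 30.0005 J/mm^3


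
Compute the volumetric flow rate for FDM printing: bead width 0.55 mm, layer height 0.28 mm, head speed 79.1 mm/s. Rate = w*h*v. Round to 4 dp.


Rate = 0.55 * 0.28 * 79.1 = 12.1814 mm^3/s


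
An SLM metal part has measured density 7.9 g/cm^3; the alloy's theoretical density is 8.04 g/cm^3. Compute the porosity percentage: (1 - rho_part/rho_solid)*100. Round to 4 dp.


Porosity = (1-7.9/8.04)*100 = 1.7413 %


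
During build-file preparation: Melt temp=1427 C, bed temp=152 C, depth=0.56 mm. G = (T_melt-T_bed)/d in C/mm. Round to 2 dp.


G = (1427-152)/0.56 = 2276.79 C/mm


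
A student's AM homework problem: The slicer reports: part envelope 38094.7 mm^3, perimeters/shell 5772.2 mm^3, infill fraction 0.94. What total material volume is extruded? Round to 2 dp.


V_infill = (38094.7 - 5772.2) * 0.94 = 30383.15
V_total = 5772.2 + 30383.15 = 36155.35 mm^3


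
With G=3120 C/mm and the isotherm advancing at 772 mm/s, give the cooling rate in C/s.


CR = 3120 * 772 = 2408640 C/s


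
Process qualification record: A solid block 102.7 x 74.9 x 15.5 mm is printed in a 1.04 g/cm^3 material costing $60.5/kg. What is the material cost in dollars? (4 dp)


V = 102.7 * 74.9 * 15.5 = 119229.565 mm^3 = 119.229565 cm^3
Mass = 119.229565 * 1.04 / 1000 = 0.12399875 kg
Cost = 0.12399875 * 60.5 = 7.5019 $


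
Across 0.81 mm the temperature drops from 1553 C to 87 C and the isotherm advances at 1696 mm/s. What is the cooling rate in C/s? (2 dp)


G = (1553-87)/0.81 = 1809.87654321 C/mm
CR = 1809.87654321 * 1696 = 3069550.62 C/s


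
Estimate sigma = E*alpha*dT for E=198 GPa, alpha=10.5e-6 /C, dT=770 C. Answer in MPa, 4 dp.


sigma = 198*1000 * 10.5e-6 * 770 = 1600.83 MPa


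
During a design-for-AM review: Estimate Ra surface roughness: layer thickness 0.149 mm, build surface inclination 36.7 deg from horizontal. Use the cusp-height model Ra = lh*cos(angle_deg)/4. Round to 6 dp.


Ra = 0.149 * cos(36.7) / 4 = 0.029866 mm


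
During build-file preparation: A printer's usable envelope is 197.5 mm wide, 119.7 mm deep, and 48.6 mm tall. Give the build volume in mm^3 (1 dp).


V = 197.5 * 119.7 * 48.6 = 1148940.5 mm^3


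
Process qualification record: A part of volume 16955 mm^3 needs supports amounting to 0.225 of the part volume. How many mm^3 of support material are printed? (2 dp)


V_support = 16955 * 0.225 = 3814.88 mm^3


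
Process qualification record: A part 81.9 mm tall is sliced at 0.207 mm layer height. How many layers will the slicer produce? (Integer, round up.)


Layers = ceil(81.9/0.207) = 396


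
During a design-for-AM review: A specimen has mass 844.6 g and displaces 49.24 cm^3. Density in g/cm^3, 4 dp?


rho = 844.6 / 49.24 = 17.1527 g/cm^3


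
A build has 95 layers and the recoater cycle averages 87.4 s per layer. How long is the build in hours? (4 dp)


t = 95 * 87.4 / 3600 = 2.3064 hrs


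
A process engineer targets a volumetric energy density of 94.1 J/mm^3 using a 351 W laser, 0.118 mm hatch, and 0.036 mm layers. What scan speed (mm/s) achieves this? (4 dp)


v = 351 / (94.1*0.118*0.036) = 878.0778 mm/s


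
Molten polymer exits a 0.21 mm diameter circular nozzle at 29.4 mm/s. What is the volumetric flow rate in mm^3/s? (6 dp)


A = pi*(0.21/2)^2 = 0.03463606 mm^2
Q = 0.03463606 * 29.4 = 1.0183 mm^3/s


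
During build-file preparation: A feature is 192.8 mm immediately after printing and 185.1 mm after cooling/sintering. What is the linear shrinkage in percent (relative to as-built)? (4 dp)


Shrinkage = ((192.8-185.1)/192.8)*100 = 3.9938 %


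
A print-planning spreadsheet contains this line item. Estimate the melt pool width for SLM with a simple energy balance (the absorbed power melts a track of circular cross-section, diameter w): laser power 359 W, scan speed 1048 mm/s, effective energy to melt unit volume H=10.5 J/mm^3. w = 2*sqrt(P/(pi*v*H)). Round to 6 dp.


w = 2*sqrt(359/(pi*1048*10.5)) = 0.203811 mm


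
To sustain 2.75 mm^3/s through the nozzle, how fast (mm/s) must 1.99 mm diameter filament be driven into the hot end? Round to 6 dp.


A = pi*(1.99/2)^2 = 3.110255
v = 2.75 / 3.110255 = 0.884172 mm/s


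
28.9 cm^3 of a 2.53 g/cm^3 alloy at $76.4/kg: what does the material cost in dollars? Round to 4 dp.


Mass = 28.9*2.53/1000 = 0.073117 kg
Cost = 0.073117 * 76.4 = 5.5861 $


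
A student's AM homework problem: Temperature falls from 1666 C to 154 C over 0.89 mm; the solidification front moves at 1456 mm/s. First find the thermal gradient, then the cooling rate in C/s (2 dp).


G = (1666-154)/0.89 = 1698.87640449 C/mm
CR = 1698.87640449 * 1456 = 2473564.04 C/s


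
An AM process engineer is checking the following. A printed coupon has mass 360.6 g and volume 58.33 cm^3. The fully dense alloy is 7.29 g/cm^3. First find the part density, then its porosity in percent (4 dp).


rho_part = 360.6 / 58.33 = 6.18206755 g/cm^3
Porosity = (1 - 6.18206755/7.29)*100 = 15.198 %


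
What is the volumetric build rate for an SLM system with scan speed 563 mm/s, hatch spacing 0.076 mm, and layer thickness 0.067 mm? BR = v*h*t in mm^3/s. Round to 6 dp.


Rate = 563 * 0.076 * 0.067 = 2.866796 mm^3/s


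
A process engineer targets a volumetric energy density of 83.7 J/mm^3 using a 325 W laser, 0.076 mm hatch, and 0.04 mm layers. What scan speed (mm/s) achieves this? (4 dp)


v = 325 / (83.7*0.076*0.04) = 1277.2747 mm/s


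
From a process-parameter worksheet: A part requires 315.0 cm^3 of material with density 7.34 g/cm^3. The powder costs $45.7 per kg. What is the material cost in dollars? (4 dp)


Mass = 315.0*7.34/1000 = 2.3121 kg
Cost = 2.3121 * 45.7 = 105.663 $


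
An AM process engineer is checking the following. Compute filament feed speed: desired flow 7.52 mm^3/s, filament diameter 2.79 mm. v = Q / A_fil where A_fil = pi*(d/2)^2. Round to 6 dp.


A = pi*(2.79/2)^2 = 6.113618
v = 7.52 / 6.113618 = 1.230041 mm/s


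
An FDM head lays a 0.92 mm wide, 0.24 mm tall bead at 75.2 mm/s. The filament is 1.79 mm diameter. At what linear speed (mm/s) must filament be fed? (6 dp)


Q = 0.92 * 0.24 * 75.2 = 16.60416 mm^3/s
A_fil = pi*(1.79/2)^2 = 2.51649426 mm^2
v_feed = 16.60416 / 2.51649426 = 6.598131 mm/s


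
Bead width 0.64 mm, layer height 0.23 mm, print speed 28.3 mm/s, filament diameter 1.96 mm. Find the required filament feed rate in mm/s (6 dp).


Q = 0.64 * 0.23 * 28.3 = 4.16576 mm^3/s
A_fil = pi*(1.96/2)^2 = 3.01718558 mm^2
v_feed = 4.16576 / 3.01718558 = 1.380677 mm/s


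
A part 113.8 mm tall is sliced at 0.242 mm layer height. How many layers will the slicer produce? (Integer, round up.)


Layers = ceil(113.8/0.242) = 471


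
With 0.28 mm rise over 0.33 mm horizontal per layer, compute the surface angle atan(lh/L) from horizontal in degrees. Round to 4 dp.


angle = atan(0.28/0.33) = 40.3141 degrees


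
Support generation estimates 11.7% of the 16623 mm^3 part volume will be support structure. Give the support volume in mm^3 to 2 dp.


V_support = 16623 * 0.117 = 1944.89 mm^3


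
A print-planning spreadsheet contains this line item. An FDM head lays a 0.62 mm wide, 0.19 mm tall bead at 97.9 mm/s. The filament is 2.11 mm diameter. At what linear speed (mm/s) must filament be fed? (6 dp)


Q = 0.62 * 0.19 * 97.9 = 11.53262 mm^3/s
A_fil = pi*(2.11/2)^2 = 3.49667116 mm^2
v_feed = 11.53262 / 3.49667116 = 3.298171 mm/s


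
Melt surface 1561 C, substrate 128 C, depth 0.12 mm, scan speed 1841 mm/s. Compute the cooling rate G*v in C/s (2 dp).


G = (1561-128)/0.12 = 11941.66666667 C/mm
CR = 11941.66666667 * 1841 = 21984608.33 C/s


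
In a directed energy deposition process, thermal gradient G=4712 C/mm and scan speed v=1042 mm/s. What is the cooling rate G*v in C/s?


CR = 4712 * 1042 = 4909904 C/s


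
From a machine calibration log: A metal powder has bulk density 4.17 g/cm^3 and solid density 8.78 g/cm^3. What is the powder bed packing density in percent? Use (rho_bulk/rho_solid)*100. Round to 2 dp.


Packing = (4.17/8.78)*100 = 47.49 %


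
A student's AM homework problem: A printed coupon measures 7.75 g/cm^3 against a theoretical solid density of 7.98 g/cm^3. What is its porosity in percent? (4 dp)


Porosity = (1-7.75/7.98)*100 = 2.8822 %


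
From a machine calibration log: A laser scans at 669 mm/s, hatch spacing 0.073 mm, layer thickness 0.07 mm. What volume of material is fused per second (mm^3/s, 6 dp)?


Rate = 669 * 0.073 * 0.07 = 3.41859 mm^3/s


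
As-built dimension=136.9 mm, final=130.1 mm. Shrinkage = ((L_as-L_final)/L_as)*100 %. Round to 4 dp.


Shrinkage = ((136.9-130.1)/136.9)*100 = 4.9671 %


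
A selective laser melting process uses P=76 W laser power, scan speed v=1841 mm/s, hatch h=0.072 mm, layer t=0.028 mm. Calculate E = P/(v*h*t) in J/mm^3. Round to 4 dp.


E = 76 / (1841*0.072*0.028) = 20.4771 J/mm^3


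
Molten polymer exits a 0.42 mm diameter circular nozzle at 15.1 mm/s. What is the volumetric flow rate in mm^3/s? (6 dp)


A = pi*(0.42/2)^2 = 0.13854424 mm^2
Q = 0.13854424 * 15.1 = 2.092018 mm^3/s


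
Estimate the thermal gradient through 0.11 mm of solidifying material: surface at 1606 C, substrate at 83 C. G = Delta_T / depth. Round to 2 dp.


G = (1606-83)/0.11 = 13845.45 C/mm


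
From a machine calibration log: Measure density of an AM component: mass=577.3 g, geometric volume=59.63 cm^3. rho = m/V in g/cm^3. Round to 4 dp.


rho = 577.3 / 59.63 = 9.6814 g/cm^3


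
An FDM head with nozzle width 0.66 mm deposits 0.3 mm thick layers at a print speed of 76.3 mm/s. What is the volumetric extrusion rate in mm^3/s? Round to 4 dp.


Rate = 0.66 * 0.3 * 76.3 = 15.1074 mm^3/s


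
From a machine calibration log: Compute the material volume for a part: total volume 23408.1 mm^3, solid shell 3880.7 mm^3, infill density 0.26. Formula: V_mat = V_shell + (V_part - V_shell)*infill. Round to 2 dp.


V_infill = (23408.1 - 3880.7) * 0.26 = 5077.12
V_total = 3880.7 + 5077.12 = 8957.82 mm^3


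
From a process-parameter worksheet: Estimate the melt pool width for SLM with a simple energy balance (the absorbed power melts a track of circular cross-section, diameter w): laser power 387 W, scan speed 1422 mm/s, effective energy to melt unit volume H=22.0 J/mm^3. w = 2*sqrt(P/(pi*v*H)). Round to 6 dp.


w = 2*sqrt(387/(pi*1422*22.0)) = 0.125502 mm


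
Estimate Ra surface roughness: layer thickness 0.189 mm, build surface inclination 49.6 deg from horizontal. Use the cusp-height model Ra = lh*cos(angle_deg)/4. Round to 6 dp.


Ra = 0.189 * cos(49.6) / 4 = 0.030624 mm


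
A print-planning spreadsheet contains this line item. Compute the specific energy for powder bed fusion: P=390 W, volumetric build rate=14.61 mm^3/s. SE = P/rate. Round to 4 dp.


SE = 390 / 14.61 = 26.694 J/mm^3


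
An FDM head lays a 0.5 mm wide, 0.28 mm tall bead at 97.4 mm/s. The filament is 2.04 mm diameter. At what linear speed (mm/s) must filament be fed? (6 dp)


Q = 0.5 * 0.28 * 97.4 = 13.636 mm^3/s
A_fil = pi*(2.04/2)^2 = 3.268513 mm^2
v_feed = 13.636 / 3.268513 = 4.171928 mm/s


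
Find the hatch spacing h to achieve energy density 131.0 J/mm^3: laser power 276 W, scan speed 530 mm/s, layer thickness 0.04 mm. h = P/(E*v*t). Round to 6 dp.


h = 276 / (131.0*530*0.04) = 0.099381 mm


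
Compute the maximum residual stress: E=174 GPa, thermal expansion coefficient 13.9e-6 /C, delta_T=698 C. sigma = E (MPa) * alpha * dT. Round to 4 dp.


sigma = 174*1000 * 13.9e-6 * 698 = 1688.1828 MPa


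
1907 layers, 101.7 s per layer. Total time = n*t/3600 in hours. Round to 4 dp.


t = 1907 * 101.7 / 3600 = 53.8728 hrs


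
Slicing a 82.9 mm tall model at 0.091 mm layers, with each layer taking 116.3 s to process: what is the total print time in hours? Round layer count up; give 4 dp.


Layers = ceil(82.9/0.091) = 911
t = 911 * 116.3 / 3600 = 29.4304 hrs


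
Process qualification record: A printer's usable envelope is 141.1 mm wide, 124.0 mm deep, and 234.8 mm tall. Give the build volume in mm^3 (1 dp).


V = 141.1 * 124.0 * 234.8 = 4108154.7 mm^3


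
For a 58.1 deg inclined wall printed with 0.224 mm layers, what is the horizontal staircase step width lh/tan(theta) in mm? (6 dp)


step = 0.224 / tan(58.1) = 0.139428 mm


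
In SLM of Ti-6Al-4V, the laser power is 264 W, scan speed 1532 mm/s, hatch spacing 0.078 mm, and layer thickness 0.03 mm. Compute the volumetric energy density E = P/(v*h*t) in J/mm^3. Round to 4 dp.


E = 264 / (1532*0.078*0.03) = 73.6426 J/mm^3


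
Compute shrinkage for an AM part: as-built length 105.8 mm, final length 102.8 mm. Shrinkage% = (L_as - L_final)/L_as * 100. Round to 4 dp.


Shrinkage = ((105.8-102.8)/105.8)*100 = 2.8355 %


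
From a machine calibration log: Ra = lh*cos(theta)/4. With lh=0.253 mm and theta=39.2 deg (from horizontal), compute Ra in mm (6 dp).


Ra = 0.253 * cos(39.2) / 4 = 0.049015 mm


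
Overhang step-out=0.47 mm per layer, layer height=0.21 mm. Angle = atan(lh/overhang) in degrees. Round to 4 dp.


angle = atan(0.21/0.47) = 24.0755 degrees


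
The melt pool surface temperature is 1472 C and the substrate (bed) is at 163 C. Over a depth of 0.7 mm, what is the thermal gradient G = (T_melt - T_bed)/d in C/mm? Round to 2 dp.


G = (1472-163)/0.7 = 1870.0 C/mm


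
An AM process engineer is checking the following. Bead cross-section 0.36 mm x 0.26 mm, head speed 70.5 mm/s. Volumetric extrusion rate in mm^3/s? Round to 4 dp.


Rate = 0.36 * 0.26 * 70.5 = 6.5988 mm^3/s


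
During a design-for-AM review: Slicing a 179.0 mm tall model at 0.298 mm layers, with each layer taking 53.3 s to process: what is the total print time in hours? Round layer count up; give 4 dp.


Layers = ceil(179.0/0.298) = 601
t = 601 * 53.3 / 3600 = 8.8981 hrs


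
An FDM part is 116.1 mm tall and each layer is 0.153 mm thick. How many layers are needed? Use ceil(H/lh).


Layers = ceil(116.1/0.153) = 759


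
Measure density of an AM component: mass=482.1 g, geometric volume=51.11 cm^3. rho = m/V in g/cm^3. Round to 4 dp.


rho = 482.1 / 51.11 = 9.4326 g/cm^3


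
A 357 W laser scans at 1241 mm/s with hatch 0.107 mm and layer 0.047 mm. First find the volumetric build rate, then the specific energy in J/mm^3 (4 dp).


Build rate = 1241 * 0.107 * 0.047 = 6.240989 mm^3/s
SE = 357 / 6.240989 = 57.2025 J/mm^3


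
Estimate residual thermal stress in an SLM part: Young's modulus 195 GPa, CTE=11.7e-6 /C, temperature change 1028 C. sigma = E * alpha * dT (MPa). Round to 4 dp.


sigma = 195*1000 * 11.7e-6 * 1028 = 2345.382 MPa


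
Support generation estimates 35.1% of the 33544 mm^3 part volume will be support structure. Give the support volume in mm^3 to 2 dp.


V_support = 33544 * 0.351 = 11773.94 mm^3


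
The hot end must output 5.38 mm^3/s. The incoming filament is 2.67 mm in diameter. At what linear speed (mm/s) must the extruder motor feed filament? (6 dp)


A = pi*(2.67/2)^2 = 5.599025
v = 5.38 / 5.599025 = 0.960882 mm/s


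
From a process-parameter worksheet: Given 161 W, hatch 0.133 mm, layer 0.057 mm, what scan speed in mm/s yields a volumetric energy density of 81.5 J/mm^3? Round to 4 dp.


v = 161 / (81.5*0.133*0.057) = 260.5804 mm/s


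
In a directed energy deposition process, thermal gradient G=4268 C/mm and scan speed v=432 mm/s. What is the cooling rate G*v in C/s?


CR = 4268 * 432 = 1843776 C/s


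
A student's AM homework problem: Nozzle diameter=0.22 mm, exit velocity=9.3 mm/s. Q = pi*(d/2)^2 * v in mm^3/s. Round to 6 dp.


A = pi*(0.22/2)^2 = 0.03801327 mm^2
Q = 0.03801327 * 9.3 = 0.353523 mm^3/s


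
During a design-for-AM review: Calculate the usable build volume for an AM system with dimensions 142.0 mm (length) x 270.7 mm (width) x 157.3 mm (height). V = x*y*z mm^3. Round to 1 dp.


V = 142.0 * 270.7 * 157.3 = 6046517.6 mm^3


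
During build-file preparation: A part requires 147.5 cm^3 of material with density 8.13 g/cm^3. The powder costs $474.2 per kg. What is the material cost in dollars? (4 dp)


Mass = 147.5*8.13/1000 = 1.199175 kg
Cost = 1.199175 * 474.2 = 568.6488 $


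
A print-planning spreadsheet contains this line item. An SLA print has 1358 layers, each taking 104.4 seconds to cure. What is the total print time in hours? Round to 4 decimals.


t = 1358 * 104.4 / 3600 = 39.382 hrs


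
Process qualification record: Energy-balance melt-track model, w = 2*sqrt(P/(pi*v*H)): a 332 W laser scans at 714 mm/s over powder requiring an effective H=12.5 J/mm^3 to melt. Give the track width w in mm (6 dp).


w = 2*sqrt(332/(pi*714*12.5)) = 0.217631 mm


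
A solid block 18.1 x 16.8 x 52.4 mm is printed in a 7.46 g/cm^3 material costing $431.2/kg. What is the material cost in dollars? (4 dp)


V = 18.1 * 16.8 * 52.4 = 15933.792 mm^3 = 15.933792 cm^3
Mass = 15.933792 * 7.46 / 1000 = 0.11886609 kg
Cost = 0.11886609 * 431.2 = 51.2551 $


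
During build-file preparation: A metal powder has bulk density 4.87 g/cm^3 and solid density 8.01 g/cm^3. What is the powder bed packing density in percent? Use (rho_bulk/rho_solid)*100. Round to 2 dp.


Packing = (4.87/8.01)*100 = 60.8 %


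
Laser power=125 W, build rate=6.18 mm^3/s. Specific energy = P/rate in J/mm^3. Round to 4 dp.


SE = 125 / 6.18 = 20.2265 J/mm^3


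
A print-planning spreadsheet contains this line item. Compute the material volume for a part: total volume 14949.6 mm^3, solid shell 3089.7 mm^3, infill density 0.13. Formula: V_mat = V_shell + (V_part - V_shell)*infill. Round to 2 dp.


V_infill = (14949.6 - 3089.7) * 0.13 = 1541.79
V_total = 3089.7 + 1541.79 = 4631.49 mm^3


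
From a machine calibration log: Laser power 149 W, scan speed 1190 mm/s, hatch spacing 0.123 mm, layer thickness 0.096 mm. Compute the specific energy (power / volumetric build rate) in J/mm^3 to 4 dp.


Build rate = 1190 * 0.123 * 0.096 = 14.05152 mm^3/s
SE = 149 / 14.05152 = 10.6038 J/mm^3


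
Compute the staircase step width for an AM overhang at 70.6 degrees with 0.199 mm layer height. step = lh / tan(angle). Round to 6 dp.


step = 0.199 / tan(70.6) = 0.070079 mm


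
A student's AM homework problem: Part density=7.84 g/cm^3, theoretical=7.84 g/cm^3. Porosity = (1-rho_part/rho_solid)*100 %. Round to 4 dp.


Porosity = (1-7.84/7.84)*100 = 0.0 %


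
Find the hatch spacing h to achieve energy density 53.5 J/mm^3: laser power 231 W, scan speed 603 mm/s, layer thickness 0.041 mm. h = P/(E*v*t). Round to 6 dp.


h = 231 / (53.5*603*0.041) = 0.174645 mm


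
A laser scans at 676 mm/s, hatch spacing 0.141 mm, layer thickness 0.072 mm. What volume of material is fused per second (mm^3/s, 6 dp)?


Rate = 676 * 0.141 * 0.072 = 6.862752 mm^3/s


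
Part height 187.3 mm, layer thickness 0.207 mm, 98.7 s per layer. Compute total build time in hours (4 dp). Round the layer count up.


Layers = ceil(187.3/0.207) = 905
t = 905 * 98.7 / 3600 = 24.8121 hrs


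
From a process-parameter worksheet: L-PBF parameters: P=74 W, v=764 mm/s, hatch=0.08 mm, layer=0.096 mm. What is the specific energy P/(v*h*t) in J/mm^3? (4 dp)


Build rate = 764 * 0.08 * 0.096 = 5.86752 mm^3/s
SE = 74 / 5.86752 = 12.6118 J/mm^3


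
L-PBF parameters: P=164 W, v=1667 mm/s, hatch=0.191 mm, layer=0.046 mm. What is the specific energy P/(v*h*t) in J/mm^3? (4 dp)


Build rate = 1667 * 0.191 * 0.046 = 14.646262 mm^3/s
SE = 164 / 14.646262 = 11.1974 J/mm^3


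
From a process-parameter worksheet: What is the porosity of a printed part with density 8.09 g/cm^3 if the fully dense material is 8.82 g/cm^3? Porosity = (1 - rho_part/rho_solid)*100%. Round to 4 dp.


Porosity = (1-8.09/8.82)*100 = 8.2766 %


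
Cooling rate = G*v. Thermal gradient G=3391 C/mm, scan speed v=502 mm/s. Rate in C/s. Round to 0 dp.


CR = 3391 * 502 = 1702282 C/s


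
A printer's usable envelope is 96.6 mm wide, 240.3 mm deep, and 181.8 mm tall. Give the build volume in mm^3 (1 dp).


V = 96.6 * 240.3 * 181.8 = 4220119.8 mm^3


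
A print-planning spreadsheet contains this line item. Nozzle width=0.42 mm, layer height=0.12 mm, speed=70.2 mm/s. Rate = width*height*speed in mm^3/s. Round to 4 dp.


Rate = 0.42 * 0.12 * 70.2 = 3.5381 mm^3/s


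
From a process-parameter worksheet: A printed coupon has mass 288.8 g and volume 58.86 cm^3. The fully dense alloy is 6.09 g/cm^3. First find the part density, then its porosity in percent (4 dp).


rho_part = 288.8 / 58.86 = 4.90655793 g/cm^3
Porosity = (1 - 4.90655793/6.09)*100 = 19.4325 %


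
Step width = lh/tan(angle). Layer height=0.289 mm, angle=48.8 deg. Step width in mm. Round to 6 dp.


step = 0.289 / tan(48.8) = 0.253 mm


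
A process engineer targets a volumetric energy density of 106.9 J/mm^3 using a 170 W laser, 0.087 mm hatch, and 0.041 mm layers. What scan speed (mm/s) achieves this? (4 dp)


v = 170 / (106.9*0.087*0.041) = 445.8288 mm/s


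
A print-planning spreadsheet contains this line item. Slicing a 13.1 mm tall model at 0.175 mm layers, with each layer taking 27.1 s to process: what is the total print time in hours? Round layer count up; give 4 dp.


Layers = ceil(13.1/0.175) = 75
t = 75 * 27.1 / 3600 = 0.5646 hrs


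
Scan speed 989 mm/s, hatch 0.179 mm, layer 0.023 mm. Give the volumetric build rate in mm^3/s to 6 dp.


Rate = 989 * 0.179 * 0.023 = 4.071713 mm^3/s


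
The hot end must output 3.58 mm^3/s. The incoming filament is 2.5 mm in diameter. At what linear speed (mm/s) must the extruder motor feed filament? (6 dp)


A = pi*(2.5/2)^2 = 4.908739
v = 3.58 / 4.908739 = 0.729312 mm/s


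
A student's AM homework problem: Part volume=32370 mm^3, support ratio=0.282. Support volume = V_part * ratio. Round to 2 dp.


V_support = 32370 * 0.282 = 9128.34 mm^3


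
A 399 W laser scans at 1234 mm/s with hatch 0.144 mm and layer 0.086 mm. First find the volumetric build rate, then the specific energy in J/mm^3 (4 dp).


Build rate = 1234 * 0.144 * 0.086 = 15.281856 mm^3/s
SE = 399 / 15.281856 = 26.1094 J/mm^3


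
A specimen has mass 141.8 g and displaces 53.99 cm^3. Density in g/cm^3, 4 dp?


rho = 141.8 / 53.99 = 2.6264 g/cm^3


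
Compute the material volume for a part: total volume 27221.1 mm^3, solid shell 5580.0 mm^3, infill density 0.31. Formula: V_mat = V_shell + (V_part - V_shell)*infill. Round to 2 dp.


V_infill = (27221.1 - 5580.0) * 0.31 = 6708.74
V_total = 5580.0 + 6708.74 = 12288.74 mm^3


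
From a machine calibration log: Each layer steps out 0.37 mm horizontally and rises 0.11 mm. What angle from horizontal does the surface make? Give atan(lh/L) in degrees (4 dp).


angle = atan(0.11/0.37) = 16.5571 degrees


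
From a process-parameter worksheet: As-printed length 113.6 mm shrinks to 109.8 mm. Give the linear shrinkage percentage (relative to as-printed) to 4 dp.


Shrinkage = ((113.6-109.8)/113.6)*100 = 3.3451 %


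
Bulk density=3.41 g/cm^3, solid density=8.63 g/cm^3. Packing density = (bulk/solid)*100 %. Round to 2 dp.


Packing = (3.41/8.63)*100 = 39.51 %


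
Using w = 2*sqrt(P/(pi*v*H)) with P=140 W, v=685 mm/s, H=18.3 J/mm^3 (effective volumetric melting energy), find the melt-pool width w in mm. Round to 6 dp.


w = 2*sqrt(140/(pi*685*18.3)) = 0.119247 mm


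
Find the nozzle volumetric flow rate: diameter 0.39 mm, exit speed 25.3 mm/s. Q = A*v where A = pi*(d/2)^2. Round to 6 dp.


A = pi*(0.39/2)^2 = 0.11945906 mm^2
Q = 0.11945906 * 25.3 = 3.022314 mm^3/s


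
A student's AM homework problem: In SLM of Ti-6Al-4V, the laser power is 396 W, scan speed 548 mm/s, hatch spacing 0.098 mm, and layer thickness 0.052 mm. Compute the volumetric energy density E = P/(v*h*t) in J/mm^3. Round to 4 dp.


E = 396 / (548*0.098*0.052) = 141.8029 J/mm^3


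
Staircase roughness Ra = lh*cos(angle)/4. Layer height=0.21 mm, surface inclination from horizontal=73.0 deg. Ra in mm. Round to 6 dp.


Ra = 0.21 * cos(73.0) / 4 = 0.01535 mm


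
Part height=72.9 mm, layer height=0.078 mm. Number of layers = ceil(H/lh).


Layers = ceil(72.9/0.078) = 935


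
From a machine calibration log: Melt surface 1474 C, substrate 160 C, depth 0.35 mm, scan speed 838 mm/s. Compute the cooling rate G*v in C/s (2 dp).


G = (1474-160)/0.35 = 3754.28571429 C/mm
CR = 3754.28571429 * 838 = 3146091.43 C/s


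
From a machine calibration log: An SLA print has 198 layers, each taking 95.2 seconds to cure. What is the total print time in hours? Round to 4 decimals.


t = 198 * 95.2 / 3600 = 5.236 hrs


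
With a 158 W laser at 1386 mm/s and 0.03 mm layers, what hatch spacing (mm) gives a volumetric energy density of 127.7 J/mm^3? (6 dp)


h = 158 / (127.7*1386*0.03) = 0.029756 mm


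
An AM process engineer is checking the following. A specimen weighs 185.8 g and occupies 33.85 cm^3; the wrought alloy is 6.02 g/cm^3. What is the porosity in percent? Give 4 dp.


rho_part = 185.8 / 33.85 = 5.48892171 g/cm^3
Porosity = (1 - 5.48892171/6.02)*100 = 8.8219 %


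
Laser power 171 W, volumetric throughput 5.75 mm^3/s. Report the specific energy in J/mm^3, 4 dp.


SE = 171 / 5.75 = 29.7391 J/mm^3


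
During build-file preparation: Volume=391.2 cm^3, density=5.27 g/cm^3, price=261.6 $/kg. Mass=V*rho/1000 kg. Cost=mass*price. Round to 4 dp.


Mass = 391.2*5.27/1000 = 2.061624 kg
Cost = 2.061624 * 261.6 = 539.3208 $
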